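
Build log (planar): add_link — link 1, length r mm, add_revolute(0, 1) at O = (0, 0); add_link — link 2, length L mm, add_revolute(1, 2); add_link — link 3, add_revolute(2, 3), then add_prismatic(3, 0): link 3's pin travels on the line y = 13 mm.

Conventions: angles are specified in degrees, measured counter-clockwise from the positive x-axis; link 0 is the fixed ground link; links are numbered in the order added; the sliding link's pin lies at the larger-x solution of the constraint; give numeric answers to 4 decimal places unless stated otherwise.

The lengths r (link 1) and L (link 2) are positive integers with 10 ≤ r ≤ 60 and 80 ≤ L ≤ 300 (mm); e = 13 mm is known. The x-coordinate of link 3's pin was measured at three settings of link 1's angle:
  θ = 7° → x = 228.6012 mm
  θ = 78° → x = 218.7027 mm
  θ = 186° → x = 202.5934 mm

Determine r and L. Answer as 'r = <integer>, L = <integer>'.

constraint per measurement: (x − r cos θ)² + (r sin θ − e)² = L²
subtracting the θ₁ and θ₂ equations cancels the r² and L² terms:
r = (x₁² − x₂²) / (2[(x₁cos θ₁ + e sin θ₁) − (x₂cos θ₂ + e sin θ₂)]) = 12.9999 → r = 13
L² = (x₁ − r cos θ₁)² + (r sin θ₁ − e)² = 46655.9885 → L = 216.0000 → L = 216
check at θ₃=186°: x = 202.5934 (printed 202.5934) ✓

r = 13, L = 216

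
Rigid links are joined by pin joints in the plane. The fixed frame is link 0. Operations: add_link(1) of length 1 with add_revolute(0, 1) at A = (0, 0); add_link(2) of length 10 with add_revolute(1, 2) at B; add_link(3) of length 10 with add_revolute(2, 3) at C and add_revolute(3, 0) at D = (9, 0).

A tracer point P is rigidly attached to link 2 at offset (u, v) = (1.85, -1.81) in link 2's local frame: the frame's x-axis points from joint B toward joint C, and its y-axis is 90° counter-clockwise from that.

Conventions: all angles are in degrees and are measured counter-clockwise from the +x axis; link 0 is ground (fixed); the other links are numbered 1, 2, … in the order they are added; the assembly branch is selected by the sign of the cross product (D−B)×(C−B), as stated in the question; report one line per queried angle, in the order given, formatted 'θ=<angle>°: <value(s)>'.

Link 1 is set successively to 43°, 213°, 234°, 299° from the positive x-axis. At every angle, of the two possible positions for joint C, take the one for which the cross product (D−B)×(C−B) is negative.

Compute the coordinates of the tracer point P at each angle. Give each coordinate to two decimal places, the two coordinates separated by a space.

A=(0,0), D=(9.00,0)
θ=43°: B = A + 1.00·(cos43°, sin43°) = (0.7314, 0.6820)
θ=43°: |BD| = 8.2967
θ=43°: circle(B,10.00) ∩ circle(D,10.00): a=4.1484, h=9.0990
θ=43°:   candidates: C₊=(5.6136,9.4092) cross=75.492; C₋=(4.1177,-8.7272) cross=-75.492
θ=43°:   branch - wants cross < 0 → take C=(4.1177,-8.7272) (cross=-75.492)
θ=43°: ex = (C−B)/|BC| = (0.3386,-0.9409); ey = (0.9409,0.3386)
θ=43°: P = B + 1.85·ex + -1.81·ey = (-0.3452,-1.6716)
θ=213°: B = A + 1.00·(cos213°, sin213°) = (-0.8387, -0.5446)
θ=213°: |BD| = 9.8537
θ=213°: circle(B,10.00) ∩ circle(D,10.00): a=4.9269, h=8.7021
θ=213°:   candidates: C₊=(3.5997,8.4164) cross=85.748; C₋=(4.5616,-8.9611) cross=-85.748
θ=213°:   branch - wants cross < 0 → take C=(4.5616,-8.9611) (cross=-85.748)
θ=213°: ex = (C−B)/|BC| = (0.5400,-0.8416); ey = (0.8416,0.5400)
θ=213°: P = B + 1.85·ex + -1.81·ey = (-1.3630,-3.0791)
θ=234°: B = A + 1.00·(cos234°, sin234°) = (-0.5878, -0.8090)
θ=234°: |BD| = 9.6219
θ=234°: circle(B,10.00) ∩ circle(D,10.00): a=4.8109, h=8.7667
θ=234°:   candidates: C₊=(3.4690,8.3311) cross=84.352; C₋=(4.9432,-9.1402) cross=-84.352
θ=234°:   branch - wants cross < 0 → take C=(4.9432,-9.1402) (cross=-84.352)
θ=234°: ex = (C−B)/|BC| = (0.5531,-0.8331); ey = (0.8331,0.5531)
θ=234°: P = B + 1.85·ex + -1.81·ey = (-1.0725,-3.3514)
θ=299°: B = A + 1.00·(cos299°, sin299°) = (0.4848, -0.8746)
θ=299°: |BD| = 8.5600
θ=299°: circle(B,10.00) ∩ circle(D,10.00): a=4.2800, h=9.0378
θ=299°:   candidates: C₊=(3.8190,8.5532) cross=77.363; C₋=(5.6658,-9.4278) cross=-77.363
θ=299°:   branch - wants cross < 0 → take C=(5.6658,-9.4278) (cross=-77.363)
θ=299°: ex = (C−B)/|BC| = (0.5181,-0.8553); ey = (0.8553,0.5181)
θ=299°: P = B + 1.85·ex + -1.81·ey = (-0.1048,-3.3947)

θ=43°: -0.35 -1.67
θ=213°: -1.36 -3.08
θ=234°: -1.07 -3.35
θ=299°: -0.10 -3.39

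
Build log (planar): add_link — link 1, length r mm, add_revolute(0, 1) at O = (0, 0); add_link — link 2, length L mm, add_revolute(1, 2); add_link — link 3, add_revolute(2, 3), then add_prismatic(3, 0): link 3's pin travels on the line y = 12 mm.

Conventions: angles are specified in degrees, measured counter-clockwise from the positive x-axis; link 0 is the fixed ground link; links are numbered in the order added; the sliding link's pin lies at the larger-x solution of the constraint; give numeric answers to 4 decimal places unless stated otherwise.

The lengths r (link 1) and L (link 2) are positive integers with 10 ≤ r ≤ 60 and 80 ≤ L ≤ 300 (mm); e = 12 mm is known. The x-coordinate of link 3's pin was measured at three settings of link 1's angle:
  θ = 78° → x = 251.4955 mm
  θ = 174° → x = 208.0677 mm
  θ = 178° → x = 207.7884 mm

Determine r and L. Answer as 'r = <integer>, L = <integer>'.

constraint per measurement: (x − r cos θ)² + (r sin θ − e)² = L²
subtracting the θ₁ and θ₂ equations cancels the r² and L² terms:
r = (x₁² − x₂²) / (2[(x₁cos θ₁ + e sin θ₁) − (x₂cos θ₂ + e sin θ₂)]) = 37.0000 → r = 37
L² = (x₁ − r cos θ₁)² + (r sin θ₁ − e)² = 60025.0162 → L = 245.0000 → L = 245
check at θ₃=178°: x = 207.7884 (printed 207.7884) ✓

r = 37, L = 245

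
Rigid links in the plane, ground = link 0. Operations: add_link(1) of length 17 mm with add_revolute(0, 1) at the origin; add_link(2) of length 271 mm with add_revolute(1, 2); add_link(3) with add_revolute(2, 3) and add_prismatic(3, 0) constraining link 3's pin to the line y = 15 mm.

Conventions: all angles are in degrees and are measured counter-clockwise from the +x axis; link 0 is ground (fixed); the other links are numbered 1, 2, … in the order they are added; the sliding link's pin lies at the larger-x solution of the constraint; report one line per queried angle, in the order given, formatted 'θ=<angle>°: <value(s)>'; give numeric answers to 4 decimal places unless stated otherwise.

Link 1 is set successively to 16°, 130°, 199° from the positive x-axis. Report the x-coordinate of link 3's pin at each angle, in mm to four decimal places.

geometry: r = 17 mm, L = 271 mm, e = 15 mm
θ=16°: crank pin P = (r cos θ, r sin θ) = (16.341449, 4.685835)
θ=16°: h = r sin θ − e = 4.685835 − 15 = -10.314165
θ=16°: x = r cos θ + √(L² − h²) = 16.341449 + 270.803652 = 287.145101
θ=130°: crank pin P = (r cos θ, r sin θ) = (-10.927389, 13.022756)
θ=130°: h = r sin θ − e = 13.022756 − 15 = -1.977244
θ=130°: x = r cos θ + √(L² − h²) = -10.927389 + 270.992787 = 260.065397
θ=199°: crank pin P = (r cos θ, r sin θ) = (-16.073816, -5.534659)
θ=199°: h = r sin θ − e = -5.534659 − 15 = -20.534659
θ=199°: x = r cos θ + √(L² − h²) = -16.073816 + 270.220887 = 254.147071

θ=16°: 287.1451
θ=130°: 260.0654
θ=199°: 254.1471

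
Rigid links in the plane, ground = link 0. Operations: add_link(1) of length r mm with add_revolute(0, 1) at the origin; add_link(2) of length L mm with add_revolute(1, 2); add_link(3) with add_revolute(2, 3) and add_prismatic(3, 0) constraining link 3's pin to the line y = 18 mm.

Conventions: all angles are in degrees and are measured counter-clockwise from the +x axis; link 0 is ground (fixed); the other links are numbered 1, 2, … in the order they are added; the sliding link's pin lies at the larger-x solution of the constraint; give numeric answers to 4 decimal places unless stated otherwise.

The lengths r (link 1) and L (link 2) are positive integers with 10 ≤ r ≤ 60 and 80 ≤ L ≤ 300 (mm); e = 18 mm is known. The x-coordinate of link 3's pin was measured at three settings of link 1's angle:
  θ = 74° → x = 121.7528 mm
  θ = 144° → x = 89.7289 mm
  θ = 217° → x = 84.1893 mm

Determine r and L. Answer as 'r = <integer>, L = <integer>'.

constraint per measurement: (x − r cos θ)² + (r sin θ − e)² = L²
subtracting the θ₁ and θ₂ equations cancels the r² and L² terms:
r = (x₁² − x₂²) / (2[(x₁cos θ₁ + e sin θ₁) − (x₂cos θ₂ + e sin θ₂)]) = 30.0000 → r = 30
L² = (x₁ − r cos θ₁)² + (r sin θ₁ − e)² = 12996.0045 → L = 114.0000 → L = 114
check at θ₃=217°: x = 84.1893 (printed 84.1893) ✓

r = 30, L = 114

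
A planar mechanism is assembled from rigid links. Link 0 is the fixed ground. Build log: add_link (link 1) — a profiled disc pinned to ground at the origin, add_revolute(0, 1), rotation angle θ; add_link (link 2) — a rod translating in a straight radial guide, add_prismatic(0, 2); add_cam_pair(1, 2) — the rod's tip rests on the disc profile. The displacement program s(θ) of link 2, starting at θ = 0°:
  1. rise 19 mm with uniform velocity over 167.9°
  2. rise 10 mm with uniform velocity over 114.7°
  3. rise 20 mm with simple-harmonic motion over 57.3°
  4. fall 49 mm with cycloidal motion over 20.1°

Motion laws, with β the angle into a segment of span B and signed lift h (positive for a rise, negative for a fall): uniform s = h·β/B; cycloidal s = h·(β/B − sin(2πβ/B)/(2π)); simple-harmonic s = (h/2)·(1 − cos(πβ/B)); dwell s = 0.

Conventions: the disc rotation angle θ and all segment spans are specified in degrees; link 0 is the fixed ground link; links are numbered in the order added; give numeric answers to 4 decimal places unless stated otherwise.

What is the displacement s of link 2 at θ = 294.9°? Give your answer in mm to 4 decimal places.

seg 1 [0°–167.9°] uniform, h=19: full span → s += 19 → s = 19.0000
seg 2 [167.9°–282.6°] uniform, h=10: full span → s += 10 → s = 29.0000
seg 3 [282.6°–339.9°] simple-harmonic, h=20: θ=294.9° here. β=12.3, B=57.3. 20/2·(1 − cos(π·0.2147)) = 2.1890 → s = 31.1890

31.1890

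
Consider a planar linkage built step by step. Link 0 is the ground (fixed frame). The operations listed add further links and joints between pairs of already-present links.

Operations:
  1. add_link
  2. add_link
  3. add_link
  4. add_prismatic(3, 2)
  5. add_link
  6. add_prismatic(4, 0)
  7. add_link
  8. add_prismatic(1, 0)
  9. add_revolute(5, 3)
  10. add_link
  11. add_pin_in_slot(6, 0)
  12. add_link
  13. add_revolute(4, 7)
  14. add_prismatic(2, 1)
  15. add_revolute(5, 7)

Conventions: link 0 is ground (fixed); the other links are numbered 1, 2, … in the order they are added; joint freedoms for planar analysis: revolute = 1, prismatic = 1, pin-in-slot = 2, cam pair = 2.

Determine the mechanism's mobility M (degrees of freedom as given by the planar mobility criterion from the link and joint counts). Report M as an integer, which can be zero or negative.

L=1 J1=0 J2=0
add link → L=2 J1=0 J2=0
add link → L=3 J1=0 J2=0
add link → L=4 J1=0 J2=0
P@3,2 dof=1 J1 → L=4 J1=1 J2=0
add link → L=5 J1=1 J2=0
P@4,0 dof=1 J1 → L=5 J1=2 J2=0
add link → L=6 J1=2 J2=0
P@1,0 dof=1 J1 → L=6 J1=3 J2=0
R@5,3 dof=1 J1 → L=6 J1=4 J2=0
add link → L=7 J1=4 J2=0
PS@6,0 dof=2 J2 → L=7 J1=4 J2=1
add link → L=8 J1=4 J2=1
R@4,7 dof=1 J1 → L=8 J1=5 J2=1
P@2,1 dof=1 J1 → L=8 J1=6 J2=1
R@5,7 dof=1 J1 → L=8 J1=7 J2=1
M=3(L−1)−2J1−J2=3·7−2·7−1=6

M = 6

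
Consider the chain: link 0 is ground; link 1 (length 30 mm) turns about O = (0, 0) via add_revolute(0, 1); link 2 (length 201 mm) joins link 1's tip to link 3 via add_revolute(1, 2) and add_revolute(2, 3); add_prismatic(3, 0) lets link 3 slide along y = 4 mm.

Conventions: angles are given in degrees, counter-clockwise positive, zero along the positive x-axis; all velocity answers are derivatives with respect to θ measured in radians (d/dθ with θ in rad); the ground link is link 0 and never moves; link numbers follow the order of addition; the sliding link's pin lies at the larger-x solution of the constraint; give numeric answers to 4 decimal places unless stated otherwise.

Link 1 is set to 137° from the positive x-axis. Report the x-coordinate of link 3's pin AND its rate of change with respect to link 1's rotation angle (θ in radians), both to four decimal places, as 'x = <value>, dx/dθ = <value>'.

geometry: r = 30 mm, L = 201 mm, e = 4 mm
crank pin P = (r cos θ, r sin θ) = (-21.940611, 20.459951)
h = r sin θ − e = 20.459951 − 4 = 16.459951
x = r cos θ + √(L² − h²) = -21.940611 + 200.324911 = 178.384300
dx/dθ = −r sin θ − h·r cos θ/√(L² − h²) (θ in radians; h = 16.459951) = -18.657173

x = 178.3843, dx/dθ = -18.6572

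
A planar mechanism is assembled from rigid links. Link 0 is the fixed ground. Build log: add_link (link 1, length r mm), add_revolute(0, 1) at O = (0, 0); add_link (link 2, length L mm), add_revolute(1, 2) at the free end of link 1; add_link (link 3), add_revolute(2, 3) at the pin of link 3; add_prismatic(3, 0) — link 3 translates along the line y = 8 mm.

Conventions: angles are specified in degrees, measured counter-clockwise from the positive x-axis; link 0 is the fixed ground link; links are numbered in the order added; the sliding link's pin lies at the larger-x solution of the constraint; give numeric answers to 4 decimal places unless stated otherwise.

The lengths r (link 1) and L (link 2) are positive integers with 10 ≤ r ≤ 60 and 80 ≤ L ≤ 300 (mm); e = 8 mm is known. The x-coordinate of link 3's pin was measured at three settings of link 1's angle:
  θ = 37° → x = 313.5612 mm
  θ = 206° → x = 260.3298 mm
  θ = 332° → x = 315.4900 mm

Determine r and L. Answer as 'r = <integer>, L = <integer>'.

constraint per measurement: (x − r cos θ)² + (r sin θ − e)² = L²
subtracting the θ₁ and θ₂ equations cancels the r² and L² terms:
r = (x₁² − x₂²) / (2[(x₁cos θ₁ + e sin θ₁) − (x₂cos θ₂ + e sin θ₂)]) = 31.0000 → r = 31
L² = (x₁ − r cos θ₁)² + (r sin θ₁ − e)² = 83521.0171 → L = 289.0000 → L = 289
check at θ₃=332°: x = 315.4900 (printed 315.4900) ✓

r = 31, L = 289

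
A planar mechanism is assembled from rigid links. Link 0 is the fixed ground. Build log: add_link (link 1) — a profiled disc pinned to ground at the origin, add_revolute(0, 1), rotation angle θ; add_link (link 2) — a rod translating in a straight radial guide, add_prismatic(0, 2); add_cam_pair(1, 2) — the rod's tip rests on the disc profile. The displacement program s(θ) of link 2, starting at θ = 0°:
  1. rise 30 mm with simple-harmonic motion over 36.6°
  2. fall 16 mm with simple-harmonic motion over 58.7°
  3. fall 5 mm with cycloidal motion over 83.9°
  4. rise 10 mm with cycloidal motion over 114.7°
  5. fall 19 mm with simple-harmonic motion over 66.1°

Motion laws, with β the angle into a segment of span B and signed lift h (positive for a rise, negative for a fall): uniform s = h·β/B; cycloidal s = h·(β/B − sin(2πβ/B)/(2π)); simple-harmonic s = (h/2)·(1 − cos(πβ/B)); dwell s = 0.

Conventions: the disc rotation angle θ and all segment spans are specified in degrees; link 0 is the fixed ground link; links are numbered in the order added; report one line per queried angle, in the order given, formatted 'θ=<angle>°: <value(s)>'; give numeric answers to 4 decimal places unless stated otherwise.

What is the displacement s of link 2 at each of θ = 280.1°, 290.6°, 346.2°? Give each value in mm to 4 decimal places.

seg 1 [0°–36.6°] simple-harmonic, h=30: full span → s += 30 → s = 30.0000
seg 2 [36.6°–95.3°] simple-harmonic, h=-16: full span → s += -16 → s = 14.0000
seg 3 [95.3°–179.2°] cycloidal, h=-5: full span → s += -5 → s = 9.0000
seg 4 [179.2°–293.9°] cycloidal, h=10: θ=280.1° here. β=100.9, B=114.7. 10·(0.8797 − sin(2π·0.8797)/(2π)) = 9.8886 → s = 18.8886
seg 4 [179.2°–293.9°] cycloidal, h=10: θ=290.6° here. β=111.4, B=114.7. 10·(0.9712 − sin(2π·0.9712)/(2π)) = 9.9984 → s = 18.9984
seg 4 [179.2°–293.9°] cycloidal, h=10: full span → s += 10 → s = 19.0000
seg 5 [293.9°–360°] simple-harmonic, h=-19: θ=346.2° here. β=52.3, B=66.1. -19/2·(1 − cos(π·0.7912)) = -17.0288 → s = 1.9712

θ=280.1°: 18.8886
θ=290.6°: 18.9984
θ=346.2°: 1.9712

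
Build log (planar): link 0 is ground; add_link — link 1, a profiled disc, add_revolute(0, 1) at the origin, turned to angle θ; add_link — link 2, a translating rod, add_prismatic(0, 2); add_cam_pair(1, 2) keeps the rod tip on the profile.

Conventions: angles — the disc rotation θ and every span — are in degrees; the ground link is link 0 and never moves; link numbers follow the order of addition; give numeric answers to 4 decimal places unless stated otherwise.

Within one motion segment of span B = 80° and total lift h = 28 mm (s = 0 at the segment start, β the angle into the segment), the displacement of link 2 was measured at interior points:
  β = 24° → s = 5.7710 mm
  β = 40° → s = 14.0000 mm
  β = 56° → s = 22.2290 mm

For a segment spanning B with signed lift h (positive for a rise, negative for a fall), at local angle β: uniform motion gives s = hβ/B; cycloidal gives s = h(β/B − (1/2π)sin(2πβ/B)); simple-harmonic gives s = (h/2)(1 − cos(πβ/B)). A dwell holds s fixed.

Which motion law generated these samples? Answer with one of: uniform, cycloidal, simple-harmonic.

candidates at β/B = r: uniform s = h·r (linear in β); cycloidal s = h·(r − sin(2πr)/(2π)); simple-harmonic s = (h/2)(1 − cos(πr))
β=24°: printed 5.7710 | uniform 8.4000, cycloidal 4.1618, simple-harmonic 5.7710
β=40°: printed 14.0000 | uniform 14.0000, cycloidal 14.0000, simple-harmonic 14.0000
β=56°: printed 22.2290 | uniform 19.6000, cycloidal 23.8382, simple-harmonic 22.2290
only one law matches every sample → simple-harmonic

simple-harmonic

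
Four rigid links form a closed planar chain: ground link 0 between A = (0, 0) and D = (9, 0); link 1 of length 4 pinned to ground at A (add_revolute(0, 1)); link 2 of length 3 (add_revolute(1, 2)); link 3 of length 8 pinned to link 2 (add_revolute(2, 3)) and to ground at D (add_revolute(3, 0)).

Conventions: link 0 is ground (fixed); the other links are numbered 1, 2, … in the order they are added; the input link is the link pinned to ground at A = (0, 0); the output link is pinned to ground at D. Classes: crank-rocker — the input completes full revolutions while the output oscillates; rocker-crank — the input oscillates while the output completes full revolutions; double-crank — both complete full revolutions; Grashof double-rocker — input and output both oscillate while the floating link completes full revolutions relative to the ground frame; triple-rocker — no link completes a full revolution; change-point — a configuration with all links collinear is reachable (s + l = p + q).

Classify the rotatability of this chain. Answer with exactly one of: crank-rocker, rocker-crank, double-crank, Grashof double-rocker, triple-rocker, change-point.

lengths: ground=9, input=4, coupler=3, output=8
sorted: s=3 (shortest), l=9 (longest), p+q=12
s + l = 12 vs p + q = 12
s + l = p + q → change-point (collinear configuration reachable)

change-point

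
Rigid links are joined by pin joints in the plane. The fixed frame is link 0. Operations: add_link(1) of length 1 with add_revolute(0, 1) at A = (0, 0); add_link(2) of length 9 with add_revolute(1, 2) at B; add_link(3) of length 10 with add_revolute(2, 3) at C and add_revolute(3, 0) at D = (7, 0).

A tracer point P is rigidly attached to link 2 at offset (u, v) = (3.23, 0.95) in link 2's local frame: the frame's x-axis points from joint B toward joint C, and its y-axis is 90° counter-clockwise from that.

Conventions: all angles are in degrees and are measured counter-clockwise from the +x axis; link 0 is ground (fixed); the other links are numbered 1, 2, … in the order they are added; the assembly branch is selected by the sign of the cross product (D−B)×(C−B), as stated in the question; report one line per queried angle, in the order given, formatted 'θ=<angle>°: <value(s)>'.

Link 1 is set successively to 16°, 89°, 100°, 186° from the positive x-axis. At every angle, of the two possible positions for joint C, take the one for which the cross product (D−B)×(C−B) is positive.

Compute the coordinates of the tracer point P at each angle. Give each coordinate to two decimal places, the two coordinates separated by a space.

A=(0,0), D=(7.00,0)
θ=16°: B = A + 1.00·(cos16°, sin16°) = (0.9613, 0.2756)
θ=16°: |BD| = 6.0450
θ=16°: circle(B,9.00) ∩ circle(D,10.00): a=1.4510, h=8.8823
θ=16°:   candidates: C₊=(2.8157,9.0825) cross=53.694; C₋=(2.0057,-8.6636) cross=-53.694
θ=16°:   branch + wants cross > 0 → take C=(2.8157,9.0825) (cross=53.694)
θ=16°: ex = (C−B)/|BC| = (0.2061,0.9785); ey = (-0.9785,0.2061)
θ=16°: P = B + 3.23·ex + 0.95·ey = (0.6972,3.6321)
θ=89°: B = A + 1.00·(cos89°, sin89°) = (0.0175, 0.9998)
θ=89°: |BD| = 7.0538
θ=89°: circle(B,9.00) ∩ circle(D,10.00): a=2.1801, h=8.7320
θ=89°:   candidates: C₊=(3.4133,9.3346) cross=61.593; C₋=(0.9378,-7.9530) cross=-61.593
θ=89°:   branch + wants cross > 0 → take C=(3.4133,9.3346) (cross=61.593)
θ=89°: ex = (C−B)/|BC| = (0.3773,0.9261); ey = (-0.9261,0.3773)
θ=89°: P = B + 3.23·ex + 0.95·ey = (0.3564,4.3496)
θ=100°: B = A + 1.00·(cos100°, sin100°) = (-0.1736, 0.9848)
θ=100°: |BD| = 7.2409
θ=100°: circle(B,9.00) ∩ circle(D,10.00): a=2.3085, h=8.6989
θ=100°:   candidates: C₊=(3.2965,9.2889) cross=62.988; C₋=(0.9303,-7.9472) cross=-62.988
θ=100°:   branch + wants cross > 0 → take C=(3.2965,9.2889) (cross=62.988)
θ=100°: ex = (C−B)/|BC| = (0.3856,0.9227); ey = (-0.9227,0.3856)
θ=100°: P = B + 3.23·ex + 0.95·ey = (0.1952,4.3314)
θ=186°: B = A + 1.00·(cos186°, sin186°) = (-0.9945, -0.1045)
θ=186°: |BD| = 7.9952
θ=186°: circle(B,9.00) ∩ circle(D,10.00): a=2.8094, h=8.5503
θ=186°:   candidates: C₊=(1.7028,8.4818) cross=68.361; C₋=(1.9264,-8.6174) cross=-68.361
θ=186°:   branch + wants cross > 0 → take C=(1.7028,8.4818) (cross=68.361)
θ=186°: ex = (C−B)/|BC| = (0.2997,0.9540); ey = (-0.9540,0.2997)
θ=186°: P = B + 3.23·ex + 0.95·ey = (-0.9328,3.2617)

θ=16°: 0.70 3.63
θ=89°: 0.36 4.35
θ=100°: 0.20 4.33
θ=186°: -0.93 3.26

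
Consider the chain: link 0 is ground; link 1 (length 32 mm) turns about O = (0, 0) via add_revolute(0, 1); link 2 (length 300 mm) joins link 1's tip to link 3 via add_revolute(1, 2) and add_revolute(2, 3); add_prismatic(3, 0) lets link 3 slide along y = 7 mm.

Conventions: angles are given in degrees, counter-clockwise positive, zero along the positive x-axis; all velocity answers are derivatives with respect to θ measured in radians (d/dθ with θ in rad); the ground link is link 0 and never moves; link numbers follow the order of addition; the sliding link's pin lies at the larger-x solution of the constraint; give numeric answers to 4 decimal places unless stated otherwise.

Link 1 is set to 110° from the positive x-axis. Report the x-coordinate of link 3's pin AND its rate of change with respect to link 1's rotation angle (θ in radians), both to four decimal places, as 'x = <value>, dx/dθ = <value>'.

geometry: r = 32 mm, L = 300 mm, e = 7 mm
crank pin P = (r cos θ, r sin θ) = (-10.944645, 30.070164)
h = r sin θ − e = 30.070164 − 7 = 23.070164
x = r cos θ + √(L² − h²) = -10.944645 + 299.111631 = 288.166986
dx/dθ = −r sin θ − h·r cos θ/√(L² − h²) (θ in radians; h = 23.070164) = -29.226015

x = 288.1670, dx/dθ = -29.2260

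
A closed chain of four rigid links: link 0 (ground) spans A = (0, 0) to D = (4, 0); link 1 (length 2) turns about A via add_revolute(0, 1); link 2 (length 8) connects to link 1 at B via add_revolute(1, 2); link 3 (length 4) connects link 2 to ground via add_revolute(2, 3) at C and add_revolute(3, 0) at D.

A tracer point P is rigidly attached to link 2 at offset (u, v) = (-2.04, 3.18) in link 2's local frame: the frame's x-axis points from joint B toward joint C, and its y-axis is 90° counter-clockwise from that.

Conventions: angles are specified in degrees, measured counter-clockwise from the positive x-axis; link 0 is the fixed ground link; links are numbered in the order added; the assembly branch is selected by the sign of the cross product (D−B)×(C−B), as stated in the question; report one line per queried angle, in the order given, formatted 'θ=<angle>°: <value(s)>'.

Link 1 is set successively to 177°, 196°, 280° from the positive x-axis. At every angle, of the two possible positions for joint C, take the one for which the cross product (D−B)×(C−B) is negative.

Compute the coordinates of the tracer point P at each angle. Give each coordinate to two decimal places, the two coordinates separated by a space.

A=(0,0), D=(4.00,0)
θ=177°: B = A + 2.00·(cos177°, sin177°) = (-1.9973, 0.1047)
θ=177°: |BD| = 5.9982
θ=177°: circle(B,8.00) ∩ circle(D,4.00): a=7.0003, h=3.8724
θ=177°:   candidates: C₊=(5.0696,3.8544) cross=23.228; C₋=(4.9344,-3.8893) cross=-23.228
θ=177°:   branch - wants cross < 0 → take C=(4.9344,-3.8893) (cross=-23.228)
θ=177°: ex = (C−B)/|BC| = (0.8665,-0.4993); ey = (0.4993,0.8665)
θ=177°: P = B + -2.04·ex + 3.18·ey = (-2.1772,3.8785)
θ=196°: B = A + 2.00·(cos196°, sin196°) = (-1.9225, -0.5513)
θ=196°: |BD| = 5.9481
θ=196°: circle(B,8.00) ∩ circle(D,4.00): a=7.0089, h=3.8568
θ=196°:   candidates: C₊=(4.6988,3.9385) cross=22.941; C₋=(5.4137,-3.7419) cross=-22.941
θ=196°:   branch - wants cross < 0 → take C=(5.4137,-3.7419) (cross=-22.941)
θ=196°: ex = (C−B)/|BC| = (0.9170,-0.3988); ey = (0.3988,0.9170)
θ=196°: P = B + -2.04·ex + 3.18·ey = (-2.5250,3.1785)
θ=280°: B = A + 2.00·(cos280°, sin280°) = (0.3473, -1.9696)
θ=280°: |BD| = 4.1499
θ=280°: circle(B,8.00) ∩ circle(D,4.00): a=7.8582, h=1.4994
θ=280°:   candidates: C₊=(6.5524,3.0798) cross=6.222; C₋=(7.9757,0.4403) cross=-6.222
θ=280°:   branch - wants cross < 0 → take C=(7.9757,0.4403) (cross=-6.222)
θ=280°: ex = (C−B)/|BC| = (0.9536,0.3012); ey = (-0.3012,0.9536)
θ=280°: P = B + -2.04·ex + 3.18·ey = (-2.5559,0.4482)

θ=177°: -2.18 3.88
θ=196°: -2.53 3.18
θ=280°: -2.56 0.45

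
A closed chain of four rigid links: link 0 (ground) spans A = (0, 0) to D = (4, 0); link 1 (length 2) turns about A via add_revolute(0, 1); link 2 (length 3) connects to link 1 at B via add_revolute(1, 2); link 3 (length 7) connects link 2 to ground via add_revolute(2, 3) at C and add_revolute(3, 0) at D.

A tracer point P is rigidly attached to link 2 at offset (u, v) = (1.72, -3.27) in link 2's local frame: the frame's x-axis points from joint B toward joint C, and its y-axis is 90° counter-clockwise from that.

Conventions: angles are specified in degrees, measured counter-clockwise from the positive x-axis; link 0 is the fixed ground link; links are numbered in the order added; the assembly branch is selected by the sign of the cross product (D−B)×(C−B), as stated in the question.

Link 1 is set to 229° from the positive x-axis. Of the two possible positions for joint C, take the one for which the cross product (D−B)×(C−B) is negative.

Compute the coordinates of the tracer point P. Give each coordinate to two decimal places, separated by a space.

A=(0,0), D=(4.00,0)
B = A + 2.00·(cos229°, sin229°) = (-1.3121, -1.5094)
|BD| = 5.5224
circle(B,3.00) ∩ circle(D,7.00): a=-0.8604, h=2.8740
  candidates: C₊=(-2.9253,1.0199) cross=15.871; C₋=(-1.3542,-4.5091) cross=-15.871
  branch - wants cross < 0 → take C=(-1.3542,-4.5091) (cross=-15.871)
ex = (C−B)/|BC| = (-0.0140,-0.9999); ey = (0.9999,-0.0140)
P = B + 1.72·ex + -3.27·ey = (-4.6059,-3.1833)

-4.61 -3.18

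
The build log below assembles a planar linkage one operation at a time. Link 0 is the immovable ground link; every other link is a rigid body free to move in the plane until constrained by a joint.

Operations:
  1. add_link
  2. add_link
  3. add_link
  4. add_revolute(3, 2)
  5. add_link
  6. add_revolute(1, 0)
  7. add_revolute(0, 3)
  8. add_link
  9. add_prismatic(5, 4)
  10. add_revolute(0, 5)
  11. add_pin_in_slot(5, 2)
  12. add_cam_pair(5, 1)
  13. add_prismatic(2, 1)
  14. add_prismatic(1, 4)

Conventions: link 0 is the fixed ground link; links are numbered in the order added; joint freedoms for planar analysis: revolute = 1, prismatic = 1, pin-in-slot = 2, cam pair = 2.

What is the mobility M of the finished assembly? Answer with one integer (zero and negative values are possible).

link 0 = ground. State L|J1|J2 = 1|0|0
+link1  2|0|0
+link2  3|0|0
+link3  4|0|0
R(3,2) f=1→J1  4|1|0
+link4  5|1|0
R(1,0) f=1→J1  5|2|0
R(0,3) f=1→J1  5|3|0
+link5  6|3|0
P(5,4) f=1→J1  6|4|0
R(0,5) f=1→J1  6|5|0
PS(5,2) f=2→J2  6|5|1
C(5,1) f=2→J2  6|5|2
P(2,1) f=1→J1  6|6|2
P(1,4) f=1→J1  6|7|2
M = 3(6−1)−2·7−2 = 15−14−2 = -1

M = -1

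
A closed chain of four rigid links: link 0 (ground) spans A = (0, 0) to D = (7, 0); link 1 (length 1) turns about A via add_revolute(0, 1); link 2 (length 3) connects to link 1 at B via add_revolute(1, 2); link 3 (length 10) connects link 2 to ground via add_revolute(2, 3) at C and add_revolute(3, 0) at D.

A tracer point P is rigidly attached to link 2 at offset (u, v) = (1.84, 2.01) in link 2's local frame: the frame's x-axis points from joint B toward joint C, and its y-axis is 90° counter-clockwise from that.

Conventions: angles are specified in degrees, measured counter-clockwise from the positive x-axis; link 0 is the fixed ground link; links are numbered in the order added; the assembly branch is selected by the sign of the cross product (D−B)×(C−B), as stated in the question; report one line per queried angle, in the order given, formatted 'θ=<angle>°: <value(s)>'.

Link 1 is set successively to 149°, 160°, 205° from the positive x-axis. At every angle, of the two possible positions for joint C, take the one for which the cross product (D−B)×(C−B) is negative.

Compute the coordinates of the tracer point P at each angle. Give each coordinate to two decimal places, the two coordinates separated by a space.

A=(0,0), D=(7.00,0)
θ=149°: B = A + 1.00·(cos149°, sin149°) = (-0.8572, 0.5150)
θ=149°: |BD| = 7.8740
θ=149°: circle(B,3.00) ∩ circle(D,10.00): a=-1.8415, h=2.3683
θ=149°:   candidates: C₊=(-2.5398,2.9987) cross=18.648; C₋=(-2.8496,-1.7278) cross=-18.648
θ=149°:   branch - wants cross < 0 → take C=(-2.8496,-1.7278) (cross=-18.648)
θ=149°: ex = (C−B)/|BC| = (-0.6641,-0.7476); ey = (0.7476,-0.6641)
θ=149°: P = B + 1.84·ex + 2.01·ey = (-0.5765,-2.1955)
θ=160°: B = A + 1.00·(cos160°, sin160°) = (-0.9397, 0.3420)
θ=160°: |BD| = 7.9471
θ=160°: circle(B,3.00) ∩ circle(D,10.00): a=-1.7519, h=2.4354
θ=160°:   candidates: C₊=(-2.5851,2.8505) cross=19.354; C₋=(-2.7947,-2.0157) cross=-19.354
θ=160°:   branch - wants cross < 0 → take C=(-2.7947,-2.0157) (cross=-19.354)
θ=160°: ex = (C−B)/|BC| = (-0.6184,-0.7859); ey = (0.7859,-0.6184)
θ=160°: P = B + 1.84·ex + 2.01·ey = (-0.4978,-2.3469)
θ=205°: B = A + 1.00·(cos205°, sin205°) = (-0.9063, -0.4226)
θ=205°: |BD| = 7.9176
θ=205°: circle(B,3.00) ∩ circle(D,10.00): a=-1.7879, h=2.4090
θ=205°:   candidates: C₊=(-2.8202,1.8875) cross=19.074; C₋=(-2.5631,-2.9236) cross=-19.074
θ=205°:   branch - wants cross < 0 → take C=(-2.5631,-2.9236) (cross=-19.074)
θ=205°: ex = (C−B)/|BC| = (-0.5523,-0.8337); ey = (0.8337,-0.5523)
θ=205°: P = B + 1.84·ex + 2.01·ey = (-0.2468,-3.0666)

θ=149°: -0.58 -2.20
θ=160°: -0.50 -2.35
θ=205°: -0.25 -3.07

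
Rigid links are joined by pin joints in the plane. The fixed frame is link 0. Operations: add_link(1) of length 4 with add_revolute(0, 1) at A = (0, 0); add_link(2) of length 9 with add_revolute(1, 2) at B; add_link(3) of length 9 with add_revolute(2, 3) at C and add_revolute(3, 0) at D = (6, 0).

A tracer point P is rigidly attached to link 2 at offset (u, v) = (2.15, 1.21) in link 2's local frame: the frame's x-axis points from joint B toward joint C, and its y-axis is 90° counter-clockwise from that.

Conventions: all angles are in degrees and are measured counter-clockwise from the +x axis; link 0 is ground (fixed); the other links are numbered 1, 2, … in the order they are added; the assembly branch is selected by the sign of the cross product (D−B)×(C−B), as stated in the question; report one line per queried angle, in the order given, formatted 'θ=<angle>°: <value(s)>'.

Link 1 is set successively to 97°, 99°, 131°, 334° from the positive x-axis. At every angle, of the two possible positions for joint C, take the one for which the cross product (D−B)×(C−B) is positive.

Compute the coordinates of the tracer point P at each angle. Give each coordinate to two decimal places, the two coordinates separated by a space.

A=(0,0), D=(6.00,0)
θ=97°: B = A + 4.00·(cos97°, sin97°) = (-0.4875, 3.9702)
θ=97°: |BD| = 7.6059
θ=97°: circle(B,9.00) ∩ circle(D,9.00): a=3.8030, h=8.1571
θ=97°:   candidates: C₊=(7.0141,8.9427) cross=62.042; C₋=(-1.5016,-4.9725) cross=-62.042
θ=97°:   branch + wants cross > 0 → take C=(7.0141,8.9427) (cross=62.042)
θ=97°: ex = (C−B)/|BC| = (0.8335,0.5525); ey = (-0.5525,0.8335)
θ=97°: P = B + 2.15·ex + 1.21·ey = (0.6361,6.1666)
θ=99°: B = A + 4.00·(cos99°, sin99°) = (-0.6257, 3.9508)
θ=99°: |BD| = 7.7142
θ=99°: circle(B,9.00) ∩ circle(D,9.00): a=3.8571, h=8.1316
θ=99°:   candidates: C₊=(6.8516,8.9596) cross=62.729; C₋=(-1.4774,-5.0089) cross=-62.729
θ=99°:   branch + wants cross > 0 → take C=(6.8516,8.9596) (cross=62.729)
θ=99°: ex = (C−B)/|BC| = (0.8308,0.5565); ey = (-0.5565,0.8308)
θ=99°: P = B + 2.15·ex + 1.21·ey = (0.4871,6.1526)
θ=131°: B = A + 4.00·(cos131°, sin131°) = (-2.6242, 3.0188)
θ=131°: |BD| = 9.1373
θ=131°: circle(B,9.00) ∩ circle(D,9.00): a=4.5687, h=7.7542
θ=131°:   candidates: C₊=(4.2497,8.8282) cross=70.853; C₋=(-0.8740,-5.8093) cross=-70.853
θ=131°:   branch + wants cross > 0 → take C=(4.2497,8.8282) (cross=70.853)
θ=131°: ex = (C−B)/|BC| = (0.7638,0.6455); ey = (-0.6455,0.7638)
θ=131°: P = B + 2.15·ex + 1.21·ey = (-1.7632,5.3308)
θ=334°: B = A + 4.00·(cos334°, sin334°) = (3.5952, -1.7535)
θ=334°: |BD| = 2.9762
θ=334°: circle(B,9.00) ∩ circle(D,9.00): a=1.4881, h=8.8761
θ=334°:   candidates: C₊=(-0.4319,6.2953) cross=26.417; C₋=(10.0271,-8.0488) cross=-26.417
θ=334°:   branch + wants cross > 0 → take C=(-0.4319,6.2953) (cross=26.417)
θ=334°: ex = (C−B)/|BC| = (-0.4475,0.8943); ey = (-0.8943,-0.4475)
θ=334°: P = B + 2.15·ex + 1.21·ey = (1.5510,-0.3721)

θ=97°: 0.64 6.17
θ=99°: 0.49 6.15
θ=131°: -1.76 5.33
θ=334°: 1.55 -0.37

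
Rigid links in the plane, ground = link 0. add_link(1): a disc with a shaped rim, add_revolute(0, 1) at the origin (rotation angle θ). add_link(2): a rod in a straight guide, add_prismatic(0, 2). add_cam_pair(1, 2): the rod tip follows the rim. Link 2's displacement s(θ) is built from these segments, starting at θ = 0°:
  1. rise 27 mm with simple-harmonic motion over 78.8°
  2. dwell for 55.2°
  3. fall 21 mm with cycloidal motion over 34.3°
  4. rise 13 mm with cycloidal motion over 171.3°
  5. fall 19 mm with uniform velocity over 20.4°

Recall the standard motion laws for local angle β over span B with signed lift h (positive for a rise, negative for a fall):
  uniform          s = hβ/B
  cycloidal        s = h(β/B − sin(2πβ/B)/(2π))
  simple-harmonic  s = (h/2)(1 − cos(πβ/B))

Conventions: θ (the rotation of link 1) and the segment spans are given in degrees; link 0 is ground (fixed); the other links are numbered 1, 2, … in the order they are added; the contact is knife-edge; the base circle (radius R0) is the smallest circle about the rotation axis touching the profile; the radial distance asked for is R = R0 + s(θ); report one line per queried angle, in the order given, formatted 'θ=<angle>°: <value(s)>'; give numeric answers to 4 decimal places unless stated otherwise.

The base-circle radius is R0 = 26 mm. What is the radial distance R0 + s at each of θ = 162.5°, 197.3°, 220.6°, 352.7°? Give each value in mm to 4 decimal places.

segment 1 (0° to 78.8°, simple-harmonic, h = 27) is passed completely: s = 0.0000 + (27) = 27.0000
segment 2 (78.8° to 134°, dwell): s unchanged at 27.0000
θ = 162.5° falls in segment 3 (134° to 168.3°, cycloidal, h = -21): β = 162.5 − 134 = 28.5°, B = 34.3°; Δs = -21·(0.8309 − sin(2π·0.8309)/(2π)) = -20.3686; s = 27.0000 − 20.3686 = 6.6314
segment 3 (134° to 168.3°, cycloidal, h = -21) is passed completely: s = 27.0000 + (-21) = 6.0000
θ = 197.3° falls in segment 4 (168.3° to 339.6°, cycloidal, h = 13): β = 197.3 − 168.3 = 29°, B = 171.3°; Δs = 13·(0.1693 − sin(2π·0.1693)/(2π)) = 0.3922; s = 6.0000 + 0.3922 = 6.3922
θ = 220.6° falls in segment 4 (168.3° to 339.6°, cycloidal, h = 13): β = 220.6 − 168.3 = 52.3°, B = 171.3°; Δs = 13·(0.3053 − sin(2π·0.3053)/(2π)) = 2.0237; s = 6.0000 + 2.0237 = 8.0237
segment 4 (168.3° to 339.6°, cycloidal, h = 13) is passed completely: s = 6.0000 + (13) = 19.0000
θ = 352.7° falls in segment 5 (339.6° to 360°, uniform, h = -19): β = 352.7 − 339.6 = 13.1°, B = 20.4°; Δs = -19·13.1/20.4 = -12.2010; s = 19.0000 − 12.2010 = 6.7990
θ=162.5°: R = R0 + s = 26 + 6.6314 = 32.6314
θ=197.3°: R = R0 + s = 26 + 6.3922 = 32.3922
θ=220.6°: R = R0 + s = 26 + 8.0237 = 34.0237
θ=352.7°: R = R0 + s = 26 + 6.7990 = 32.7990

θ=162.5°: 32.6314
θ=197.3°: 32.3922
θ=220.6°: 34.0237
θ=352.7°: 32.7990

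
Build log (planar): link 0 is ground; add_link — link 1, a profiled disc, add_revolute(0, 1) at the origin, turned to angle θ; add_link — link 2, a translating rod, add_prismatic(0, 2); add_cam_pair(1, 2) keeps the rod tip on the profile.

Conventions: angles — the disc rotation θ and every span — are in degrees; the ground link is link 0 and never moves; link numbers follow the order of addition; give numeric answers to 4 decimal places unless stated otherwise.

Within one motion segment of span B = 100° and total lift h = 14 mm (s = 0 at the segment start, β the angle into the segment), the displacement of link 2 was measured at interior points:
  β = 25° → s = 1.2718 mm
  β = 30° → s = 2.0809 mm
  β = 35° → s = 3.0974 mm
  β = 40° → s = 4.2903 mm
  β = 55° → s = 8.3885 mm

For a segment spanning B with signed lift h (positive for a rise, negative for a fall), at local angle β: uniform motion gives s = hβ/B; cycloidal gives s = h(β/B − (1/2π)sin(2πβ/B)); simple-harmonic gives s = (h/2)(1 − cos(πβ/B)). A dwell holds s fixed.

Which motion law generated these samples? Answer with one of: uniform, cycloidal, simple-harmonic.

candidates at β/B = r: uniform s = h·r (linear in β); cycloidal s = h·(r − sin(2πr)/(2π)); simple-harmonic s = (h/2)(1 − cos(πr))
β=25°: printed 1.2718 | uniform 3.5000, cycloidal 1.2718, simple-harmonic 2.0503
β=30°: printed 2.0809 | uniform 4.2000, cycloidal 2.0809, simple-harmonic 2.8855
β=35°: printed 3.0974 | uniform 4.9000, cycloidal 3.0974, simple-harmonic 3.8221
β=40°: printed 4.2903 | uniform 5.6000, cycloidal 4.2903, simple-harmonic 4.8369
β=55°: printed 8.3885 | uniform 7.7000, cycloidal 8.3885, simple-harmonic 8.0950
only one law matches every sample → cycloidal

cycloidal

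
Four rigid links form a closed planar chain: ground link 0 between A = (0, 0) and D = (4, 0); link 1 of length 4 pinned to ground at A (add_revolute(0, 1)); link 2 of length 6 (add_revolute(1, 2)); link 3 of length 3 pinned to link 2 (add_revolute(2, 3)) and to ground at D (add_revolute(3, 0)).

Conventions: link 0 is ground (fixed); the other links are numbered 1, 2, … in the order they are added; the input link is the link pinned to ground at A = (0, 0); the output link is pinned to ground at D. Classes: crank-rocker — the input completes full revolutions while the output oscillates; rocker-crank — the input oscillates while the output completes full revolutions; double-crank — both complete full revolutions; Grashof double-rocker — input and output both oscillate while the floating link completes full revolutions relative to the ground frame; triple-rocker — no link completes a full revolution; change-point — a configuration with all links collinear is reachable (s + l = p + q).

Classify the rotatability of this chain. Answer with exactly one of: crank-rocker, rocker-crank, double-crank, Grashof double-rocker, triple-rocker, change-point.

lengths: ground=4, input=4, coupler=6, output=3
sorted: s=3 (shortest), l=6 (longest), p+q=8
s + l = 9 vs p + q = 8
s + l > p + q → non-Grashof → no link fully rotates → triple-rocker

triple-rocker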